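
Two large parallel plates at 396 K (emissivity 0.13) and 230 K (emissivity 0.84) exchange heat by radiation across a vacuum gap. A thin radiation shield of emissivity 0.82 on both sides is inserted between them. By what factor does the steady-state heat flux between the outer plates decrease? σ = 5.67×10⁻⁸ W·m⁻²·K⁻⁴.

Without shield: q₀ = σΔ(T⁴)/(1/ε₁+1/ε₂−1) with denominator 7.883.
With shield the two gaps are in series; the resistances add: (1/ε₁+1/ε_s−1)+(1/ε_s+1/ε₂−1) = 7.912+1.410 = 9.322.
Heat-flux ratio q₀/q = 9.322/7.883.

factor ≈ 1.18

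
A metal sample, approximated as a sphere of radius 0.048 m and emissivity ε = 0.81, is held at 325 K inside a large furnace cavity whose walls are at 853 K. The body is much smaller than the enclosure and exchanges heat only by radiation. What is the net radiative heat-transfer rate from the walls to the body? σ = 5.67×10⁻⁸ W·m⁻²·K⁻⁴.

For a small grey body in a large enclosure: P_net = εσA(T_body⁴ − T_wall⁴).
A = 4πr² = 0.02895 m²; T_body⁴ − T_wall⁴ = 1.116×10¹⁰ − 5.294×10¹¹ = -5.183×10¹¹ K⁴.
|P_net| = 0.81·5.67×10⁻⁸·0.02895·5.183×10¹¹.

P_net ≈ 689 W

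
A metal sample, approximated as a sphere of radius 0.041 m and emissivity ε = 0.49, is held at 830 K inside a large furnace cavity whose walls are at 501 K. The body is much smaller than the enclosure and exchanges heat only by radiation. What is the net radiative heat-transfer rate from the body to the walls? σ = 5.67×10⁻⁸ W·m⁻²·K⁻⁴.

For a small grey body in a large enclosure: P_net = εσA(T_body⁴ − T_wall⁴).
A = 4πr² = 0.02112 m²; T_body⁴ − T_wall⁴ = 4.746×10¹¹ − 6.300×10¹⁰ = 4.116×10¹¹ K⁴.
|P_net| = 0.49·5.67×10⁻⁸·0.02112·4.116×10¹¹.

P_net ≈ 242 W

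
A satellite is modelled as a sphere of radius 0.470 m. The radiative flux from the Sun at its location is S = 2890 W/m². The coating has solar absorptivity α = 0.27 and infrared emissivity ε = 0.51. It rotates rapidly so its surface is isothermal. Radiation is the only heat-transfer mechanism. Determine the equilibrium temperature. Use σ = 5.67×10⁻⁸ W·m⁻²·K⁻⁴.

At equilibrium, absorbed power = emitted power.
Absorbing cross-section = πr² = 0.6940 m²; emitting surface = 4πr² = 2.776 m² (ratio 4).
αS·A_cross = εσ·A_surf·T⁴  ⇒  T⁴ = αS/(ε·4σ).
T⁴ = 0.270·2890/(0.51·4·5.67×10⁻⁸) = 6.746×10⁹ K⁴.
T = (6.746×10⁹)^(1/4).

T ≈ 287 K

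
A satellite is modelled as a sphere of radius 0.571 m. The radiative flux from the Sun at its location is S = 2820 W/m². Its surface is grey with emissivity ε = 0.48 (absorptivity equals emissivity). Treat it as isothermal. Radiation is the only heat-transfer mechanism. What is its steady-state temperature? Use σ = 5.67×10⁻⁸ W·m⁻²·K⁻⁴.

T ≈ 334 K

At equilibrium, absorbed power = emitted power.
Absorbing cross-section = πr² = 1.024 m²; emitting surface = 4πr² = 4.097 m² (ratio 4).
εS·A_cross = εσ·A_surf·T⁴  ⇒  T⁴ = S/(4σ)   (ε cancels).
T⁴ = 2820/(4·5.67×10⁻⁸) = 1.243×10¹⁰ K⁴.
T = (1.243×10¹⁰)^(1/4).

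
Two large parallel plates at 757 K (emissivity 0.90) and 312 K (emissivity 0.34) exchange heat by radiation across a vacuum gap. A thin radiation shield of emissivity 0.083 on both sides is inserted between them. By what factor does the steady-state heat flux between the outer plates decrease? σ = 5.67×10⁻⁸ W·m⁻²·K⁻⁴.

factor ≈ 8.57

Without shield: q₀ = σΔ(T⁴)/(1/ε₁+1/ε₂−1) with denominator 3.052.
With shield the two gaps are in series; the resistances add: (1/ε₁+1/ε_s−1)+(1/ε_s+1/ε₂−1) = 12.16+13.99 = 26.15.
Heat-flux ratio q₀/q = 26.15/3.052.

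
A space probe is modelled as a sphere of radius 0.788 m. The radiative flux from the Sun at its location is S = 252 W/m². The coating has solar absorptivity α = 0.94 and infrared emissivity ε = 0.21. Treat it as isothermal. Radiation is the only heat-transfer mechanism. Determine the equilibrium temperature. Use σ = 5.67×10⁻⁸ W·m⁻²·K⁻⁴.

T ≈ 266 K

At equilibrium, absorbed power = emitted power.
Absorbing cross-section = πr² = 1.951 m²; emitting surface = 4πr² = 7.803 m² (ratio 4).
αS·A_cross = εσ·A_surf·T⁴  ⇒  T⁴ = αS/(ε·4σ).
T⁴ = 0.940·252/(0.21·4·5.67×10⁻⁸) = 4.974×10⁹ K⁴.
T = (4.974×10⁹)^(1/4).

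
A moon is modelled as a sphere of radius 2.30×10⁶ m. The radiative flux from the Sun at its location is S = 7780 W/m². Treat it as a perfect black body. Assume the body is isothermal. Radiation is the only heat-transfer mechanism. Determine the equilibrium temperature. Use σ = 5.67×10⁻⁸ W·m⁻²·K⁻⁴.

At equilibrium, absorbed power = emitted power.
Absorbing cross-section = πr² = 1.662×10¹³ m²; emitting surface = 4πr² = 6.648×10¹³ m² (ratio 4).
S·A_cross = εσ·A_surf·T⁴  ⇒  T⁴ = S/(4σ).
T⁴ = 1.00·7780/(4·5.67×10⁻⁸) = 3.430×10¹⁰ K⁴.
T = (3.430×10¹⁰)^(1/4).

T ≈ 430 K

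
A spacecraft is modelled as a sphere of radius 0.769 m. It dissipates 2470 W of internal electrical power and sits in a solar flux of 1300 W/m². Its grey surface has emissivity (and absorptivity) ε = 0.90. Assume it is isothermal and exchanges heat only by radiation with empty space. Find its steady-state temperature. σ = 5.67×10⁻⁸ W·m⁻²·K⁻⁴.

T ≈ 333 K

At steady state, absorbed solar power + internal power = radiated power.
Absorbed: α·S·A_cross = 0.90·1300·1.858 = 2174 W (cross-section πr²).
Total input = 2174 + 2470 = 4644 W.
Radiated: εσ·A_surf·T⁴ with A_surf = 4πr² = 7.431 m².
T⁴ = 4644/(0.90·5.67×10⁻⁸·7.431) = 1.225×10¹⁰ K⁴.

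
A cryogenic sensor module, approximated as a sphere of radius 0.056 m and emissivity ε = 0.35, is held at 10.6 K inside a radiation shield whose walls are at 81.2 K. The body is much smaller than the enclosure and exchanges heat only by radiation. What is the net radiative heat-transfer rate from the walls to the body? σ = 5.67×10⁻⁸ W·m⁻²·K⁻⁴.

P_net ≈ 0.0340 W

For a small grey body in a large enclosure: P_net = εσA(T_body⁴ − T_wall⁴).
A = 4πr² = 0.03941 m²; T_body⁴ − T_wall⁴ = 12620 − 4.347×10⁷ = -4.346×10⁷ K⁴.
|P_net| = 0.35·5.67×10⁻⁸·0.03941·4.346×10⁷.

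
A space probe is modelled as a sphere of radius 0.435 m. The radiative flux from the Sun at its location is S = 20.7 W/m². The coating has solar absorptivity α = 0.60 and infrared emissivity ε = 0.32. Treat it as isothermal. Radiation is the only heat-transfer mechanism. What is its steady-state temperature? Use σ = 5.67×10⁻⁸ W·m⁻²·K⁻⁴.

At equilibrium, absorbed power = emitted power.
Absorbing cross-section = πr² = 0.5945 m²; emitting surface = 4πr² = 2.378 m² (ratio 4).
αS·A_cross = εσ·A_surf·T⁴  ⇒  T⁴ = αS/(ε·4σ).
T⁴ = 0.600·20.7/(0.32·4·5.67×10⁻⁸) = 1.711×10⁸ K⁴.
T = (1.711×10⁸)^(1/4).

T ≈ 114 K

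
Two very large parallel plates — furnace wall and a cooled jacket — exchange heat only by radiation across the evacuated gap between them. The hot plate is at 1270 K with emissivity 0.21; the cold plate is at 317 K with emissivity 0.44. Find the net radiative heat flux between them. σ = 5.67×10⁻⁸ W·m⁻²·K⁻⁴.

q ≈ 24300 W/m²

For two infinite grey parallel plates, q = σ(T₁⁴ − T₂⁴)/(1/ε₁ + 1/ε₂ − 1).
T₁⁴ − T₂⁴ = 2.601×10¹² − 1.010×10¹⁰ = 2.591×10¹² K⁴.
1/ε₁ + 1/ε₂ − 1 = 4.762 + 2.273 − 1 = 6.035.
q = 5.67×10⁻⁸ × 2.591×10¹² / 6.035.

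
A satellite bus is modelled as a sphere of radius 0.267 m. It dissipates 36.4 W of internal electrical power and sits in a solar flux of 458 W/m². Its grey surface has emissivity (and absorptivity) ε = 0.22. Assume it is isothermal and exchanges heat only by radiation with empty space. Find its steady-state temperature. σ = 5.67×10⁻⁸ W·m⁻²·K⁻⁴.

At steady state, absorbed solar power + internal power = radiated power.
Absorbed: α·S·A_cross = 0.22·458·0.2240 = 22.57 W (cross-section πr²).
Total input = 22.57 + 36.4 = 58.97 W.
Radiated: εσ·A_surf·T⁴ with A_surf = 4πr² = 0.8958 m².
T⁴ = 58.97/(0.22·5.67×10⁻⁸·0.8958) = 5.277×10⁹ K⁴.

T ≈ 270 K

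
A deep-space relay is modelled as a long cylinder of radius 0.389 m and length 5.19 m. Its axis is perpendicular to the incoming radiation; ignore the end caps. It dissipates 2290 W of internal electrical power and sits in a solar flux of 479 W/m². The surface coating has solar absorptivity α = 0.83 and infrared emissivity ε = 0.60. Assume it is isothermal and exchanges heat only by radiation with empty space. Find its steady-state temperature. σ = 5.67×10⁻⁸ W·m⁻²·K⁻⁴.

T ≈ 308 K

At steady state, absorbed solar power + internal power = radiated power.
Absorbed: α·S·A_cross = 0.83·479·4.038 = 1605 W (cross-section 2rL).
Total input = 1605 + 2290 = 3895 W.
Radiated: εσ·A_surf·T⁴ with A_surf = 2πrL = 12.69 m².
T⁴ = 3895/(0.60·5.67×10⁻⁸·12.69) = 9.026×10⁹ K⁴.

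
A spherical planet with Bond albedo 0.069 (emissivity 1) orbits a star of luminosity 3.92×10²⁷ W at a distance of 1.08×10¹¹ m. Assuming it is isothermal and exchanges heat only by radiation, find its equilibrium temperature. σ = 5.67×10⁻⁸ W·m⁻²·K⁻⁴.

T ≈ 576 K

First find the stellar flux at distance d: S = L/(4πd²) = 3.92×10²⁷/(4π·(1.08×10¹¹)²) = 26740 W/m².
For an isothermal sphere, absorbed (1−a)S·πr² = emitted σ·4πr²·T⁴, so T⁴ = (1−a)S/(4σ).
T⁴ = 0.931·26740/(4·5.67×10⁻⁸) = 1.098×10¹¹ K⁴.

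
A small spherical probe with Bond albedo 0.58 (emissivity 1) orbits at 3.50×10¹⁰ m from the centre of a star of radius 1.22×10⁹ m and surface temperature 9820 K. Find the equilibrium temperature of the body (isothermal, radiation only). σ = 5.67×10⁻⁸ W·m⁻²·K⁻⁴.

The star's surface emits σT_*⁴; at distance d the flux is S = σT_*⁴(R_*/d)².
S = 5.67×10⁻⁸·(9820)⁴·(1.22×10⁹/3.50×10¹⁰)² = 6.406×10⁵ W/m².
For an isothermal sphere T⁴ = (1−a)S/(4σ) = 1.186×10¹² K⁴.

T ≈ 1040 K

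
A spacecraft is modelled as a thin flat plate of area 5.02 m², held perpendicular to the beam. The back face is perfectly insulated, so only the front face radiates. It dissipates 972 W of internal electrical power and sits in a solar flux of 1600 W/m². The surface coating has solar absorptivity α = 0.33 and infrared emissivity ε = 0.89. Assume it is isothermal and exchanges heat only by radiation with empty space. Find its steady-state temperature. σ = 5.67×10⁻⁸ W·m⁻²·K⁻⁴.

T ≈ 346 K

At steady state, absorbed solar power + internal power = radiated power.
Absorbed: α·S·A_cross = 0.33·1600·5.020 = 2651 W (cross-section A).
Total input = 2651 + 972 = 3623 W.
Radiated: εσ·A_surf·T⁴ with A_surf = A = 5.020 m².
T⁴ = 3623/(0.89·5.67×10⁻⁸·5.020) = 1.430×10¹⁰ K⁴.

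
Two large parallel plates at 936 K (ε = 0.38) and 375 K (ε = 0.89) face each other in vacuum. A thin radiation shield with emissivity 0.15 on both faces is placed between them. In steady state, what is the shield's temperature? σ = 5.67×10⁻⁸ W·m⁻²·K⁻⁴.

In steady state the net flux on the hot side equals that on the cold side.
σ(T₁⁴−T_s⁴)/D₁ = σ(T_s⁴−T₂⁴)/D₂, with D₁ = 1/ε₁+1/ε_s−1 = 8.298, D₂ = 1/ε_s+1/ε₂−1 = 6.790.
Solve for T_s⁴: T_s⁴ = (D₂·T₁⁴ + D₁·T₂⁴)/(D₁+D₂) = 3.563×10¹¹ K⁴.

T_s ≈ 773 K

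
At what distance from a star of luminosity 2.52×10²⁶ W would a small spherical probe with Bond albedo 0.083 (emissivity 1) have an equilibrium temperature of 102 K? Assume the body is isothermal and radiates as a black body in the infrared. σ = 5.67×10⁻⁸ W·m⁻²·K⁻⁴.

For an isothermal black-emitting sphere, (1−a)S·πr² = σ·4πr²·T⁴ ⇒ S = 4σT⁴/(1−a).
S = 4·5.67×10⁻⁸·(102)⁴/0.917 = 26.77 W/m².
Flux falls as S = L/(4πd²), so d = √(L/(4πS)) = √(2.52×10²⁶/(4π·26.77)).

d ≈ 8.65×10¹¹ m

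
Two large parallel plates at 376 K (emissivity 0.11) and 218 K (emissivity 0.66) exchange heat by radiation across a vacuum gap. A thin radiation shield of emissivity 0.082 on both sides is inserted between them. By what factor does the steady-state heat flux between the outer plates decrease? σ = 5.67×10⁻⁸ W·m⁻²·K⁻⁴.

Without shield: q₀ = σΔ(T⁴)/(1/ε₁+1/ε₂−1) with denominator 9.606.
With shield the two gaps are in series; the resistances add: (1/ε₁+1/ε_s−1)+(1/ε_s+1/ε₂−1) = 20.29+12.71 = 33.00.
Heat-flux ratio q₀/q = 33.00/9.606.

factor ≈ 3.43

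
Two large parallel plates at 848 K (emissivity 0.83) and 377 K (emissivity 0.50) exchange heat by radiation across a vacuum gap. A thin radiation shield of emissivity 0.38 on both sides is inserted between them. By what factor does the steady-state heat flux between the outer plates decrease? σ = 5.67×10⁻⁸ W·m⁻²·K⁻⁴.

Without shield: q₀ = σΔ(T⁴)/(1/ε₁+1/ε₂−1) with denominator 2.205.
With shield the two gaps are in series; the resistances add: (1/ε₁+1/ε_s−1)+(1/ε_s+1/ε₂−1) = 2.836+3.632 = 6.468.
Heat-flux ratio q₀/q = 6.468/2.205.

factor ≈ 2.93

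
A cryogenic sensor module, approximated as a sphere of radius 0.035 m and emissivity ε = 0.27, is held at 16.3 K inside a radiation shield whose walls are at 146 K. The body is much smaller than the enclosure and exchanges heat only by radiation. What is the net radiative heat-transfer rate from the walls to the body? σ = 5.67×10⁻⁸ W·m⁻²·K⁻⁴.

For a small grey body in a large enclosure: P_net = εσA(T_body⁴ − T_wall⁴).
A = 4πr² = 0.01539 m²; T_body⁴ − T_wall⁴ = 70590 − 4.544×10⁸ = -4.543×10⁸ K⁴.
|P_net| = 0.27·5.67×10⁻⁸·0.01539·4.543×10⁸.

P_net ≈ 0.107 W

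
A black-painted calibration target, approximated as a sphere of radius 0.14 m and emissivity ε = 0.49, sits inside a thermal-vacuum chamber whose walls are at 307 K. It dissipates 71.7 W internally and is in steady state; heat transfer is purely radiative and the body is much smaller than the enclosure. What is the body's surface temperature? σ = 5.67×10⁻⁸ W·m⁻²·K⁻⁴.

For a small grey body in a large enclosure, net radiated power = εσA(T⁴ − T_w⁴).
Steady state: P = εσA(T⁴ − T_w⁴) with A = 4πr² = 0.2463 m².
T⁴ = P/(εσA) + T_w⁴ = 71.7/(0.49·5.67×10⁻⁸·0.2463) + (307)⁴
    = 1.048×10¹⁰ + 8.883×10⁹ = 1.936×10¹⁰ K⁴.

T ≈ 373 K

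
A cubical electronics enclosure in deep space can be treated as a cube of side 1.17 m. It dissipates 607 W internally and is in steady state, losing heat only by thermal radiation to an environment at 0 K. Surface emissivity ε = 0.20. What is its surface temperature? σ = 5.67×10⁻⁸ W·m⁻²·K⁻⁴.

Steady state: internal power = radiated power, P = εσA T⁴.
Radiating area A = 6L² = 8.213 m².
T⁴ = P/(εσA) = 607/(0.20·5.67×10⁻⁸·8.213) = 6.517×10⁹ K⁴.
T = (6.517×10⁹)^(1/4).

T ≈ 284 K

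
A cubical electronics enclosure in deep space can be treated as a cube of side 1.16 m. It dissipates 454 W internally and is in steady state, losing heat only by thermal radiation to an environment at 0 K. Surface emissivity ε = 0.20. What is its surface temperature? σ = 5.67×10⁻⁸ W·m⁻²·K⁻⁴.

Steady state: internal power = radiated power, P = εσA T⁴.
Radiating area A = 6L² = 8.074 m².
T⁴ = P/(εσA) = 454/(0.20·5.67×10⁻⁸·8.074) = 4.959×10⁹ K⁴.
T = (4.959×10⁹)^(1/4).

T ≈ 265 K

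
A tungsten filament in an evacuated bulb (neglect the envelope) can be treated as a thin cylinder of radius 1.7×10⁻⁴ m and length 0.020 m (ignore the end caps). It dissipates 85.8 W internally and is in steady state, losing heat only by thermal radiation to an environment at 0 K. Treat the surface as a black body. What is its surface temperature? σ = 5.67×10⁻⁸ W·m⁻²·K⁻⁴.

T ≈ 2900 K

Steady state: internal power = radiated power, P = εσA T⁴.
Radiating area A = 2πrL = 2.136×10⁻⁵ m².
T⁴ = P/(εσA) = 85.8/(1.0·5.67×10⁻⁸·2.136×10⁻⁵) = 7.083×10¹³ K⁴.
T = (7.083×10¹³)^(1/4).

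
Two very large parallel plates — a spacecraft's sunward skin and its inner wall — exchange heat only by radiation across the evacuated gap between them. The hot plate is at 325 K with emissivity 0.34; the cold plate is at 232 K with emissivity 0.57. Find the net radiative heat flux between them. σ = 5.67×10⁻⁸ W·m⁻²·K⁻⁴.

For two infinite grey parallel plates, q = σ(T₁⁴ − T₂⁴)/(1/ε₁ + 1/ε₂ − 1).
T₁⁴ − T₂⁴ = 1.116×10¹⁰ − 2.897×10⁹ = 8.260×10⁹ K⁴.
1/ε₁ + 1/ε₂ − 1 = 2.941 + 1.754 − 1 = 3.696.
q = 5.67×10⁻⁸ × 8.260×10⁹ / 3.696.

q ≈ 127 W/m²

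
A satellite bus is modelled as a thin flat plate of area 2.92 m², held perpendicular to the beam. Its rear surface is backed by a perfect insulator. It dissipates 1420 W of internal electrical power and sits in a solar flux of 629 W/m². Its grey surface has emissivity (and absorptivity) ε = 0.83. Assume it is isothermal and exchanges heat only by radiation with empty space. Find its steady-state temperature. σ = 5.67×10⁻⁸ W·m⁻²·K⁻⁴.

At steady state, absorbed solar power + internal power = radiated power.
Absorbed: α·S·A_cross = 0.83·629·2.920 = 1524 W (cross-section A).
Total input = 1524 + 1420 = 2944 W.
Radiated: εσ·A_surf·T⁴ with A_surf = A = 2.920 m².
T⁴ = 2944/(0.83·5.67×10⁻⁸·2.920) = 2.143×10¹⁰ K⁴.

T ≈ 383 K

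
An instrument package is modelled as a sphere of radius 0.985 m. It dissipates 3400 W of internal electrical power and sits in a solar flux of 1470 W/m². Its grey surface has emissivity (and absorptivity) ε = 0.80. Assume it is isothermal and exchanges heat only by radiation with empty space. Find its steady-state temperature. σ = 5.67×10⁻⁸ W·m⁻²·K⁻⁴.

T ≈ 335 K

At steady state, absorbed solar power + internal power = radiated power.
Absorbed: α·S·A_cross = 0.80·1470·3.048 = 3585 W (cross-section πr²).
Total input = 3585 + 3400 = 6985 W.
Radiated: εσ·A_surf·T⁴ with A_surf = 4πr² = 12.19 m².
T⁴ = 6985/(0.80·5.67×10⁻⁸·12.19) = 1.263×10¹⁰ K⁴.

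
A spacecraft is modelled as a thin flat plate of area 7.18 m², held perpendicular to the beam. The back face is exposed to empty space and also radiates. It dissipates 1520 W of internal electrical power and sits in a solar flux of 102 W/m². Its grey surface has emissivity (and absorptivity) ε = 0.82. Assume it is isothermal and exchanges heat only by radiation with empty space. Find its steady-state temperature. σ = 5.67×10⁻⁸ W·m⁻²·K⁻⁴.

At steady state, absorbed solar power + internal power = radiated power.
Absorbed: α·S·A_cross = 0.82·102·7.180 = 600.5 W (cross-section A).
Total input = 600.5 + 1520 = 2121 W.
Radiated: εσ·A_surf·T⁴ with A_surf = 2A = 14.36 m².
T⁴ = 2121/(0.82·5.67×10⁻⁸·14.36) = 3.176×10⁹ K⁴.

T ≈ 237 K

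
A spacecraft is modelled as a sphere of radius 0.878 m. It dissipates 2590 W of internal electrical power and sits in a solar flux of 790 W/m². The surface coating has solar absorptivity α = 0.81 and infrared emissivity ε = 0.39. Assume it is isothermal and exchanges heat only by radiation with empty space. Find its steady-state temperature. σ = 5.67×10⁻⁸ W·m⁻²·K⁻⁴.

At steady state, absorbed solar power + internal power = radiated power.
Absorbed: α·S·A_cross = 0.81·790·2.422 = 1550 W (cross-section πr²).
Total input = 1550 + 2590 = 4140 W.
Radiated: εσ·A_surf·T⁴ with A_surf = 4πr² = 9.687 m².
T⁴ = 4140/(0.39·5.67×10⁻⁸·9.687) = 1.933×10¹⁰ K⁴.

T ≈ 373 K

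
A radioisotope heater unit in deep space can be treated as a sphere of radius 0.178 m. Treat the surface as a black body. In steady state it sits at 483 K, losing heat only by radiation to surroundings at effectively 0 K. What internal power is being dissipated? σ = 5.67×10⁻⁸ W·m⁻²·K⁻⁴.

P ≈ 1230 W

Steady state: P = εσA T⁴.
A = 4πr² = 0.3982 m²; T⁴ = (483)⁴ = 5.442×10¹⁰ K⁴.
P = 1.0 × 5.67×10⁻⁸ × 0.3982 × 5.442×10¹⁰.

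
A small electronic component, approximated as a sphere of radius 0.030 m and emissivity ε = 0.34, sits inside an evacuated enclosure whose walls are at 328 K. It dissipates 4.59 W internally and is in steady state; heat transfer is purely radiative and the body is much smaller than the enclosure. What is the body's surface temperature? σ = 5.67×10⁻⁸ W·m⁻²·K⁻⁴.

T ≈ 425 K

For a small grey body in a large enclosure, net radiated power = εσA(T⁴ − T_w⁴).
Steady state: P = εσA(T⁴ − T_w⁴) with A = 4πr² = 0.01131 m².
T⁴ = P/(εσA) + T_w⁴ = 4.59/(0.34·5.67×10⁻⁸·0.01131) + (328)⁴
    = 2.105×10¹⁰ + 1.157×10¹⁰ = 3.263×10¹⁰ K⁴.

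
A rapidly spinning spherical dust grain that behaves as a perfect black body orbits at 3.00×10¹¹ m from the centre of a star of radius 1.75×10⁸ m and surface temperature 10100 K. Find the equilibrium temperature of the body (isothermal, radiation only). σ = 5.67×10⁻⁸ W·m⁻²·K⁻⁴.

The star's surface emits σT_*⁴; at distance d the flux is S = σT_*⁴(R_*/d)².
S = 5.67×10⁻⁸·(10100)⁴·(1.75×10⁸/3.00×10¹¹)² = 200.8 W/m².
For an isothermal sphere T⁴ = (1−a)S/(4σ) = 8.852×10⁸ K⁴.

T ≈ 172 K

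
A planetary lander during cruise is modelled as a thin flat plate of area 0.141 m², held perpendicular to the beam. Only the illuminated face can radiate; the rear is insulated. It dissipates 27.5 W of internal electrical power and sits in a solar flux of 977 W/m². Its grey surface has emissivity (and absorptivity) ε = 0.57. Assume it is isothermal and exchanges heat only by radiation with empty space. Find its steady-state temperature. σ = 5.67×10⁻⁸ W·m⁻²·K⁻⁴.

At steady state, absorbed solar power + internal power = radiated power.
Absorbed: α·S·A_cross = 0.57·977·0.1410 = 78.52 W (cross-section A).
Total input = 78.52 + 27.5 = 106.0 W.
Radiated: εσ·A_surf·T⁴ with A_surf = A = 0.1410 m².
T⁴ = 106.0/(0.57·5.67×10⁻⁸·0.1410) = 2.327×10¹⁰ K⁴.

T ≈ 391 K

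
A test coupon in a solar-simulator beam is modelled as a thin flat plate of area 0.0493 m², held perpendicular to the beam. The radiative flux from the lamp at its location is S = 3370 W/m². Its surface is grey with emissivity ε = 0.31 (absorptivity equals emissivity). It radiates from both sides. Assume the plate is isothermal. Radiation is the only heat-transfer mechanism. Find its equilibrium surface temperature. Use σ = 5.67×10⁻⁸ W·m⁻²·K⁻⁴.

At equilibrium, absorbed power = emitted power.
Absorbing cross-section = A = 0.04930 m²; emitting surface = 2A = 0.09860 m² (ratio 2).
εS·A_cross = εσ·A_surf·T⁴  ⇒  T⁴ = S/(2σ)   (ε cancels).
T⁴ = 3370/(2·5.67×10⁻⁸) = 2.972×10¹⁰ K⁴.
T = (2.972×10¹⁰)^(1/4).

T ≈ 415 K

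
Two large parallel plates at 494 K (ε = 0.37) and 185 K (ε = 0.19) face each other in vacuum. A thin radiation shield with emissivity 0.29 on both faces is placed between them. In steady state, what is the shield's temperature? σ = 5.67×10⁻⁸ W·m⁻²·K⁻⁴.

T_s ≈ 436 K

In steady state the net flux on the hot side equals that on the cold side.
σ(T₁⁴−T_s⁴)/D₁ = σ(T_s⁴−T₂⁴)/D₂, with D₁ = 1/ε₁+1/ε_s−1 = 5.151, D₂ = 1/ε_s+1/ε₂−1 = 7.711.
Solve for T_s⁴: T_s⁴ = (D₂·T₁⁴ + D₁·T₂⁴)/(D₁+D₂) = 3.617×10¹⁰ K⁴.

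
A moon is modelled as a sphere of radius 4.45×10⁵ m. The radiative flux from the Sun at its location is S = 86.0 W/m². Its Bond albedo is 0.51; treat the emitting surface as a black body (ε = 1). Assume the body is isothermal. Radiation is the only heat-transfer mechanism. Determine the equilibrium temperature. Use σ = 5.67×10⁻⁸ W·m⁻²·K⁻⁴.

At equilibrium, absorbed power = emitted power.
Absorbing cross-section = πr² = 6.221×10¹¹ m²; emitting surface = 4πr² = 2.488×10¹² m² (ratio 4).
(1−a)S·A_cross = εσ·A_surf·T⁴  ⇒  T⁴ = (1−a)S/(4σ).
T⁴ = 0.490·86.0/(4·5.67×10⁻⁸) = 1.858×10⁸ K⁴.
T = (1.858×10⁸)^(1/4).

T ≈ 117 K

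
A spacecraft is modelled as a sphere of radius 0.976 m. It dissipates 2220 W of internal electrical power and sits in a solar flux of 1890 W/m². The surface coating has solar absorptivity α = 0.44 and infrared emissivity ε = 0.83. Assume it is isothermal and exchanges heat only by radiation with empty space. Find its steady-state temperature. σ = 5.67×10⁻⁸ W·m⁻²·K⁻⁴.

At steady state, absorbed solar power + internal power = radiated power.
Absorbed: α·S·A_cross = 0.44·1890·2.993 = 2489 W (cross-section πr²).
Total input = 2489 + 2220 = 4709 W.
Radiated: εσ·A_surf·T⁴ with A_surf = 4πr² = 11.97 m².
T⁴ = 4709/(0.83·5.67×10⁻⁸·11.97) = 8.358×10⁹ K⁴.

T ≈ 302 K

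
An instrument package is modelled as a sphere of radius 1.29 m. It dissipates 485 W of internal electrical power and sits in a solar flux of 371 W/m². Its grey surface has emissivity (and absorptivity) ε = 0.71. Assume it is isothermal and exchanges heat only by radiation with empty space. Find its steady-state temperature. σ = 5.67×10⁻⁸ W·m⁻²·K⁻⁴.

At steady state, absorbed solar power + internal power = radiated power.
Absorbed: α·S·A_cross = 0.71·371·5.228 = 1377 W (cross-section πr²).
Total input = 1377 + 485 = 1862 W.
Radiated: εσ·A_surf·T⁴ with A_surf = 4πr² = 20.91 m².
T⁴ = 1862/(0.71·5.67×10⁻⁸·20.91) = 2.212×10⁹ K⁴.

T ≈ 217 K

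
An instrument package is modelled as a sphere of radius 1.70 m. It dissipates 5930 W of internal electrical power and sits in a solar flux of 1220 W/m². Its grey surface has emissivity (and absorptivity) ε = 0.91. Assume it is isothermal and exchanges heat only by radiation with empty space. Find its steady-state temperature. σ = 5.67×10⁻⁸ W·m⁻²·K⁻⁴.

T ≈ 304 K

At steady state, absorbed solar power + internal power = radiated power.
Absorbed: α·S·A_cross = 0.91·1220·9.079 = 10080 W (cross-section πr²).
Total input = 10080 + 5930 = 16010 W.
Radiated: εσ·A_surf·T⁴ with A_surf = 4πr² = 36.32 m².
T⁴ = 16010/(0.91·5.67×10⁻⁸·36.32) = 8.544×10⁹ K⁴.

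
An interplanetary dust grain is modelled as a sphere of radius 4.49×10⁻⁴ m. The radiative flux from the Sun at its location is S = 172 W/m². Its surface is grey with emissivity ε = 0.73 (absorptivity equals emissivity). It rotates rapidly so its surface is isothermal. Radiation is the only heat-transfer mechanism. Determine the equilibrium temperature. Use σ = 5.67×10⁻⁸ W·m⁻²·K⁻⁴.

T ≈ 166 K

At equilibrium, absorbed power = emitted power.
Absorbing cross-section = πr² = 6.333×10⁻⁷ m²; emitting surface = 4πr² = 2.533×10⁻⁶ m² (ratio 4).
εS·A_cross = εσ·A_surf·T⁴  ⇒  T⁴ = S/(4σ)   (ε cancels).
T⁴ = 172/(4·5.67×10⁻⁸) = 7.584×10⁸ K⁴.
T = (7.584×10⁸)^(1/4).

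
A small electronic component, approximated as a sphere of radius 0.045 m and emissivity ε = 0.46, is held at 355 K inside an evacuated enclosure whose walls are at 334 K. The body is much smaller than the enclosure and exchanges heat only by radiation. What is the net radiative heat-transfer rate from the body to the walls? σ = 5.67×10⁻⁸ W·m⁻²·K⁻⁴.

For a small grey body in a large enclosure: P_net = εσA(T_body⁴ − T_wall⁴).
A = 4πr² = 0.02545 m²; T_body⁴ − T_wall⁴ = 1.588×10¹⁰ − 1.244×10¹⁰ = 3.438×10⁹ K⁴.
|P_net| = 0.46·5.67×10⁻⁸·0.02545·3.438×10⁹.

P_net ≈ 2.28 W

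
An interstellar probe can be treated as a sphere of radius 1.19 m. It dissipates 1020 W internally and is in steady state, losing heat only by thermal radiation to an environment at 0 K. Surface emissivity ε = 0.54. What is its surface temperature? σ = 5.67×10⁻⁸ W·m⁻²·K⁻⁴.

Steady state: internal power = radiated power, P = εσA T⁴.
Radiating area A = 4πr² = 17.80 m².
T⁴ = P/(εσA) = 1020/(0.54·5.67×10⁻⁸·17.80) = 1.872×10⁹ K⁴.
T = (1.872×10⁹)^(1/4).

T ≈ 208 K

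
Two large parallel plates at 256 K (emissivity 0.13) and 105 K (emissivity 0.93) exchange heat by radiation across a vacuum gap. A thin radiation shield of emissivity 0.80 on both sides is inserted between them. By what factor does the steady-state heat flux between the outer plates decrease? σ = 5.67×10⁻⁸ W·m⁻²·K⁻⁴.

factor ≈ 1.19

Without shield: q₀ = σΔ(T⁴)/(1/ε₁+1/ε₂−1) with denominator 7.768.
With shield the two gaps are in series; the resistances add: (1/ε₁+1/ε_s−1)+(1/ε_s+1/ε₂−1) = 7.942+1.325 = 9.268.
Heat-flux ratio q₀/q = 9.268/7.768.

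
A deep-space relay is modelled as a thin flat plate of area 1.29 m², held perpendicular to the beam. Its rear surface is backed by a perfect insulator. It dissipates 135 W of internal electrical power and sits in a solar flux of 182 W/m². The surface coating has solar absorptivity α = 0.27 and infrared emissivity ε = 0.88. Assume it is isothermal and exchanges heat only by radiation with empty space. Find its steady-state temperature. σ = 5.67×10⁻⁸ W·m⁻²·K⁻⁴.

T ≈ 236 K

At steady state, absorbed solar power + internal power = radiated power.
Absorbed: α·S·A_cross = 0.27·182·1.290 = 63.39 W (cross-section A).
Total input = 63.39 + 135 = 198.4 W.
Radiated: εσ·A_surf·T⁴ with A_surf = A = 1.290 m².
T⁴ = 198.4/(0.88·5.67×10⁻⁸·1.290) = 3.082×10⁹ K⁴.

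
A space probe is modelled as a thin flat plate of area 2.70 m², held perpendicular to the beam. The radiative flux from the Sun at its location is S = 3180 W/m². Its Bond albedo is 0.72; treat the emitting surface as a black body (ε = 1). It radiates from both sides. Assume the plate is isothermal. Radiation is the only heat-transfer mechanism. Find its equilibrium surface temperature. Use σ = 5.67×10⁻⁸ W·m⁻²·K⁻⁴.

T ≈ 298 K

At equilibrium, absorbed power = emitted power.
Absorbing cross-section = A = 2.700 m²; emitting surface = 2A = 5.400 m² (ratio 2).
(1−a)S·A_cross = εσ·A_surf·T⁴  ⇒  T⁴ = (1−a)S/(2σ).
T⁴ = 0.280·3180/(2·5.67×10⁻⁸) = 7.852×10⁹ K⁴.
T = (7.852×10⁹)^(1/4).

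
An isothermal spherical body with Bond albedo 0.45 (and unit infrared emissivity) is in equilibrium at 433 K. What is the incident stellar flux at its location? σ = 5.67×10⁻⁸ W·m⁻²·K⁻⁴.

S ≈ 14500 W/m²

(1−a)S·πr² = σ·4πr²·T⁴ ⇒ S = 4σT⁴/(1−a).
S = 4·5.67×10⁻⁸·3.515×10¹⁰/0.550.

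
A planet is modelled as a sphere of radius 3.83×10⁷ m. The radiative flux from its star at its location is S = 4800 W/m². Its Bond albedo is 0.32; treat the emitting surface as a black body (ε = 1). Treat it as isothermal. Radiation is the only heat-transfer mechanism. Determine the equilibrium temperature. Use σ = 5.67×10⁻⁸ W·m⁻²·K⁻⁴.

T ≈ 346 K

At equilibrium, absorbed power = emitted power.
Absorbing cross-section = πr² = 4.608×10¹⁵ m²; emitting surface = 4πr² = 1.843×10¹⁶ m² (ratio 4).
(1−a)S·A_cross = εσ·A_surf·T⁴  ⇒  T⁴ = (1−a)S/(4σ).
T⁴ = 0.680·4800/(4·5.67×10⁻⁸) = 1.439×10¹⁰ K⁴.
T = (1.439×10¹⁰)^(1/4).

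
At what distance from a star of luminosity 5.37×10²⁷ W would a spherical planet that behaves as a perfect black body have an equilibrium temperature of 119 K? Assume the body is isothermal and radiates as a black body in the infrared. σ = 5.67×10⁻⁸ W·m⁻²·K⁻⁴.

For an isothermal black-emitting sphere, (1−a)S·πr² = σ·4πr²·T⁴ ⇒ S = 4σT⁴/(1−a).
S = 4·5.67×10⁻⁸·(119)⁴/1.00 = 45.48 W/m².
Flux falls as S = L/(4πd²), so d = √(L/(4πS)) = √(5.37×10²⁷/(4π·45.48)).

d ≈ 3.07×10¹² m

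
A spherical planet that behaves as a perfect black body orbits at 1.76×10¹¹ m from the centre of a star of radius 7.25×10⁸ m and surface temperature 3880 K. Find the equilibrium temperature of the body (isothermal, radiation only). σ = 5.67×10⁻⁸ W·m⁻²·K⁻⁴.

T ≈ 176 K

The star's surface emits σT_*⁴; at distance d the flux is S = σT_*⁴(R_*/d)².
S = 5.67×10⁻⁸·(3880)⁴·(7.25×10⁸/1.76×10¹¹)² = 218.1 W/m².
For an isothermal sphere T⁴ = (1−a)S/(4σ) = 9.614×10⁸ K⁴.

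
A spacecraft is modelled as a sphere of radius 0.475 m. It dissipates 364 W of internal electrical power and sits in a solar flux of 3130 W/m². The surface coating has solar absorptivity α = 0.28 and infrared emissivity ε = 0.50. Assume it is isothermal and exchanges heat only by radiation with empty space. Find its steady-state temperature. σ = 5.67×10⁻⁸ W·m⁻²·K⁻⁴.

At steady state, absorbed solar power + internal power = radiated power.
Absorbed: α·S·A_cross = 0.28·3130·0.7088 = 621.2 W (cross-section πr²).
Total input = 621.2 + 364 = 985.2 W.
Radiated: εσ·A_surf·T⁴ with A_surf = 4πr² = 2.835 m².
T⁴ = 985.2/(0.50·5.67×10⁻⁸·2.835) = 1.226×10¹⁰ K⁴.

T ≈ 333 K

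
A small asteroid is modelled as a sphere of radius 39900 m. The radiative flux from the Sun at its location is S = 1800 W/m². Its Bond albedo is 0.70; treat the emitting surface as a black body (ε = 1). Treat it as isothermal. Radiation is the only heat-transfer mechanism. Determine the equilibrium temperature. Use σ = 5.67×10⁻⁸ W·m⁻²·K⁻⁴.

At equilibrium, absorbed power = emitted power.
Absorbing cross-section = πr² = 5.001×10⁹ m²; emitting surface = 4πr² = 2.001×10¹⁰ m² (ratio 4).
(1−a)S·A_cross = εσ·A_surf·T⁴  ⇒  T⁴ = (1−a)S/(4σ).
T⁴ = 0.300·1800/(4·5.67×10⁻⁸) = 2.381×10⁹ K⁴.
T = (2.381×10⁹)^(1/4).

T ≈ 221 K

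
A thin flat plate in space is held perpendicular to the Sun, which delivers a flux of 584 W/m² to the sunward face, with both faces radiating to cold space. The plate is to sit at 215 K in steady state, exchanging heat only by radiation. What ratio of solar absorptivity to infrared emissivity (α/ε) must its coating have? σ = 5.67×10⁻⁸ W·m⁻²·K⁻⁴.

Balance: αS·A = εσ·2A·T⁴ ⇒ α/ε = 2σT⁴/S.
α/ε = 2·5.67×10⁻⁸·(215)⁴/584 = 2·5.67×10⁻⁸·2.137×10⁹/584.

α/ε ≈ 0.415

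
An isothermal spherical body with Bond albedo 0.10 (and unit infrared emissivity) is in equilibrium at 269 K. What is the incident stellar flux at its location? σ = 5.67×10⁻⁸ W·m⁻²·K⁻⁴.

S ≈ 1320 W/m²

(1−a)S·πr² = σ·4πr²·T⁴ ⇒ S = 4σT⁴/(1−a).
S = 4·5.67×10⁻⁸·5.236×10⁹/0.900.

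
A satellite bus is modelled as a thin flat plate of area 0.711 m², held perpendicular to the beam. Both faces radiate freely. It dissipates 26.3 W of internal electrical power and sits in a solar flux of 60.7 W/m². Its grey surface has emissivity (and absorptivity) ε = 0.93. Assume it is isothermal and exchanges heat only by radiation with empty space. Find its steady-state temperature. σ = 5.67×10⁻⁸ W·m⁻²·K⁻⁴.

T ≈ 173 K

At steady state, absorbed solar power + internal power = radiated power.
Absorbed: α·S·A_cross = 0.93·60.7·0.7110 = 40.14 W (cross-section A).
Total input = 40.14 + 26.3 = 66.44 W.
Radiated: εσ·A_surf·T⁴ with A_surf = 2A = 1.422 m².
T⁴ = 66.44/(0.93·5.67×10⁻⁸·1.422) = 8.860×10⁸ K⁴.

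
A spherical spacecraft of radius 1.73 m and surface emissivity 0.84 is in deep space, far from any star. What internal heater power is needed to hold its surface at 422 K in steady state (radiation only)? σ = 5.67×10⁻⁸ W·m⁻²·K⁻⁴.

P = εσ·4πr²·T⁴.
4πr² = 37.61 m²; T⁴ = 3.171×10¹⁰ K⁴.
P = 0.84·5.67×10⁻⁸·37.61·3.171×10¹⁰.

P ≈ 56800 W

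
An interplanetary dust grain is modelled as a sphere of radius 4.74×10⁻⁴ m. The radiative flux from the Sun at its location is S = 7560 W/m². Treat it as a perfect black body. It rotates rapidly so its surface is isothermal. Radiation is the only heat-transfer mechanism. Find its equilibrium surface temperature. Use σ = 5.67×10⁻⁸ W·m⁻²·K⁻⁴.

T ≈ 427 K

At equilibrium, absorbed power = emitted power.
Absorbing cross-section = πr² = 7.058×10⁻⁷ m²; emitting surface = 4πr² = 2.823×10⁻⁶ m² (ratio 4).
S·A_cross = εσ·A_surf·T⁴  ⇒  T⁴ = S/(4σ).
T⁴ = 1.00·7560/(4·5.67×10⁻⁸) = 3.333×10¹⁰ K⁴.
T = (3.333×10¹⁰)^(1/4).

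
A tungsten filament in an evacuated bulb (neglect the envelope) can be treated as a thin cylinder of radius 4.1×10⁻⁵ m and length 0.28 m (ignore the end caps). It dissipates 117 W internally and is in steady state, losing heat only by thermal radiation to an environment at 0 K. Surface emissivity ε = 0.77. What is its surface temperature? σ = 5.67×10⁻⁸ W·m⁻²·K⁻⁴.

Steady state: internal power = radiated power, P = εσA T⁴.
Radiating area A = 2πrL = 7.213×10⁻⁵ m².
T⁴ = P/(εσA) = 117/(0.77·5.67×10⁻⁸·7.213×10⁻⁵) = 3.715×10¹³ K⁴.
T = (3.715×10¹³)^(1/4).

T ≈ 2470 K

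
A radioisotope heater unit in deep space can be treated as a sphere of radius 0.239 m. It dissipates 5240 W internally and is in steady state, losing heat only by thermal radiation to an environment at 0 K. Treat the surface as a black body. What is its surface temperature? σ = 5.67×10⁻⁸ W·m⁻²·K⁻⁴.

Steady state: internal power = radiated power, P = εσA T⁴.
Radiating area A = 4πr² = 0.7178 m².
T⁴ = P/(εσA) = 5240/(1.0·5.67×10⁻⁸·0.7178) = 1.287×10¹¹ K⁴.
T = (1.287×10¹¹)^(1/4).

T ≈ 599 K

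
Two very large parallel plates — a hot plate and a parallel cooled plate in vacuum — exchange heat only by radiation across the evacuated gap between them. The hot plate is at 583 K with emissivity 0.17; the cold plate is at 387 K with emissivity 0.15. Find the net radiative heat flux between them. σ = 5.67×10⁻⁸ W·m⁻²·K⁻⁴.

q ≈ 457 W/m²

For two infinite grey parallel plates, q = σ(T₁⁴ − T₂⁴)/(1/ε₁ + 1/ε₂ − 1).
T₁⁴ − T₂⁴ = 1.155×10¹¹ − 2.243×10¹⁰ = 9.309×10¹⁰ K⁴.
1/ε₁ + 1/ε₂ − 1 = 5.882 + 6.667 − 1 = 11.55.
q = 5.67×10⁻⁸ × 9.309×10¹⁰ / 11.55.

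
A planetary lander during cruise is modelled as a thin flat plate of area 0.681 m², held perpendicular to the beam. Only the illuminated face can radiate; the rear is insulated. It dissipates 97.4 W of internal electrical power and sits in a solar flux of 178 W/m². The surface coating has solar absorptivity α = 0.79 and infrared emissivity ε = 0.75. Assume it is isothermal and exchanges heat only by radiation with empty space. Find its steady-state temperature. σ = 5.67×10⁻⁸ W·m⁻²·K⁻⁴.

T ≈ 286 K

At steady state, absorbed solar power + internal power = radiated power.
Absorbed: α·S·A_cross = 0.79·178·0.6810 = 95.76 W (cross-section A).
Total input = 95.76 + 97.4 = 193.2 W.
Radiated: εσ·A_surf·T⁴ with A_surf = A = 0.6810 m².
T⁴ = 193.2/(0.75·5.67×10⁻⁸·0.6810) = 6.670×10⁹ K⁴.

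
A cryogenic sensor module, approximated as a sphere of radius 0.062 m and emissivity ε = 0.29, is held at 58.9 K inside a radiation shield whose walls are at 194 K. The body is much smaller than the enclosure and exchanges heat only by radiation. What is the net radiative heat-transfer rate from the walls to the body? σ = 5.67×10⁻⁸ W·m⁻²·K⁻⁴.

For a small grey body in a large enclosure: P_net = εσA(T_body⁴ − T_wall⁴).
A = 4πr² = 0.04831 m²; T_body⁴ − T_wall⁴ = 1.204×10⁷ − 1.416×10⁹ = -1.404×10⁹ K⁴.
|P_net| = 0.29·5.67×10⁻⁸·0.04831·1.404×10⁹.

P_net ≈ 1.12 W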